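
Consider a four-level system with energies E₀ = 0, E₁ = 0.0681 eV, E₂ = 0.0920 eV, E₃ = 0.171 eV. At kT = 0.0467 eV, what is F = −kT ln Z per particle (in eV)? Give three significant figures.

-0.0156 eV

Eᵢ/kT = 0, 1.4582, 1.9700, 3.6617.
Z = Σ e^(−Eᵢ/kT) = e^(−0) + e^(−1.4582) + e^(−1.9700) + e^(−3.6617) = 1.0000 + 0.23265 + 0.13946 + 0.025689 = 1.3978.
F = −kT ln Z = −0.0467 × ln(1.3978) = −0.0467 × 0.33490 = -0.0156 eV.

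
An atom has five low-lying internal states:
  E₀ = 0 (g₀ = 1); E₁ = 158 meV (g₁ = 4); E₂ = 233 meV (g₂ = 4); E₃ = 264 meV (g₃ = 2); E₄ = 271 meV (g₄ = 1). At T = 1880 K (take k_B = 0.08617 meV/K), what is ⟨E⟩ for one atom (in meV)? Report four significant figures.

152.0 meV

k_BT = 0.08617 × 1880 K = 162.000 meV.
Eᵢ/kT = 0, 0.975309, 1.43827, 1.62963, 1.67284.
Z = Σ gᵢe^(−Eᵢ/kT) = 1·e^(−0) + 4·e^(−0.975309) + 4·e^(−1.43827) + 2·e^(−1.62963) + 1·e^(−1.67284) = 1.00000 + 1.50830 + 0.949352 + 0.392004 + 0.187713 = 4.03737.
⟨E⟩ = Σ Eᵢ gᵢe^(−Eᵢ/kT) / Z = (0·1.00000 + 158·1.50830 + 233·0.949352 + 264·0.392004 + 271·0.187713) / 4.03737 = 152.0 meV.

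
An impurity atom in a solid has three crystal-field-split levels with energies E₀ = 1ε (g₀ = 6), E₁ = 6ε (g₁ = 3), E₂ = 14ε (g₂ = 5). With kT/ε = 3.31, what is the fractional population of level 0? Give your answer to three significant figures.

0.887

Eᵢ/kT = 0.30211, 1.8127, 4.2296.
Z = Σ gᵢe^(−Eᵢ/kT) = 6·e^(−0.30211) + 3·e^(−1.8127) + 5·e^(−4.2296) = 4.4355 + 0.48964 + 0.072791 = 4.9979.
P₀ = g₀ e^(−E₀/kT) / Z = 4.4355/4.9979 = 0.887.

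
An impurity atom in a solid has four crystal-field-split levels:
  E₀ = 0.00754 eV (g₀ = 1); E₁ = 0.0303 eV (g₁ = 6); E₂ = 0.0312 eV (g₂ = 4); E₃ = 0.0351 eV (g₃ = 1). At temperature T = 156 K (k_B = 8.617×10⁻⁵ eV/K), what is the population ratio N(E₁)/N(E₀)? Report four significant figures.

k_BT = 8.617×10⁻⁵ × 156 K = 0.0134425 eV.
n₁/n₀ = (g₁/g₀) exp[−(E₁−E₀)/kT] = (6/1) × exp(−(0.02276 eV)/(0.0134425 eV)) = (6/1) × exp(-1.69314) = 1.104.

1.104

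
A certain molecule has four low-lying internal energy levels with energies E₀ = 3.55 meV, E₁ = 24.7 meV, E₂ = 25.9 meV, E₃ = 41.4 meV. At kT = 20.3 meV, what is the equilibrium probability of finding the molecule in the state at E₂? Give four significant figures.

Eᵢ/kT = 0.174877, 1.21675, 1.27586, 2.03941.
Z = Σ e^(−Eᵢ/kT) = e^(−0.174877) + e^(−1.21675) + e^(−1.27586) + e^(−2.03941) = 0.839560 + 0.296191 + 0.279191 + 0.130105 = 1.54505.
P₂ = e^(−E₂/kT) / Z = 0.279191/1.54505 = 0.1807.

0.1807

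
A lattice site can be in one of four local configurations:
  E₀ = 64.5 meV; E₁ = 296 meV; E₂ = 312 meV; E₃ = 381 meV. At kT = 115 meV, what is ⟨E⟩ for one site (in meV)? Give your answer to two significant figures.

130 meV

Eᵢ/kT = 0.5609, 2.574, 2.713, 3.313.
Z = Σ e^(−Eᵢ/kT) = e^(−0.5609) + e^(−2.574) + e^(−2.713) + e^(−3.313) = 0.5707 + 0.07623 + 0.06634 + 0.03641 = 0.7497.
⟨E⟩ = Σ Eᵢ e^(−Eᵢ/kT) / Z = (64.5·0.5707 + 296·0.07623 + 312·0.06634 + 381·0.03641) / 0.7497 = 130 meV.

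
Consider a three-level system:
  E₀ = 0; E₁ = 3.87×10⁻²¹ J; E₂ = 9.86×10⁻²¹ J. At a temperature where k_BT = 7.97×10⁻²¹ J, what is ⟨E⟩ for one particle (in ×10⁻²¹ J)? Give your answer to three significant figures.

2.75 ×10⁻²¹ J

Eᵢ/kT = 0, 0.48557, 1.2371.
Z = Σ e^(−Eᵢ/kT) = e^(−0) + e^(−0.48557) + e^(−1.2371) = 1.0000 + 0.61535 + 0.29022 = 1.9056.
⟨E⟩ = Σ Eᵢ e^(−Eᵢ/kT) / Z = (0·1.0000 + 3.87·0.61535 + 9.86·0.29022) / 1.9056 = 2.75 ×10⁻²¹ J.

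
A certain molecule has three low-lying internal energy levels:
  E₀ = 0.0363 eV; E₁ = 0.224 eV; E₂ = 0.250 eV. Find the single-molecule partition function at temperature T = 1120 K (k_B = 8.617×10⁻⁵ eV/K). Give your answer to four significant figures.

k_BT = 8.617×10⁻⁵ × 1120 K = 0.0965104 eV.
Eᵢ/kT = 0.376125, 2.32099, 2.59039.
Z = Σ e^(−Eᵢ/kT) = e^(−0.376125) + e^(−2.32099) + e^(−2.59039) = 0.686517 + 0.0981763 + 0.0749908 = 0.859684.

Z = 0.8597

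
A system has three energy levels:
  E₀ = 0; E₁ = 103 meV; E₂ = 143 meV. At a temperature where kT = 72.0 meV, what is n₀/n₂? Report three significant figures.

n₀/n₂ = exp[−(E₀−E₂)/kT] = exp(−(-143 meV)/(72.0 meV)) = exp(1.9861) = 7.29.

7.29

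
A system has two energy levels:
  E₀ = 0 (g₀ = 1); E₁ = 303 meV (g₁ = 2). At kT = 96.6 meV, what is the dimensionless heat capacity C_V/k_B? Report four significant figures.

0.7234

Eᵢ/kT = 0, 3.13665.
Z = Σ gᵢe^(−Eᵢ/kT) = 1·e^(−0) + 2·e^(−3.13665) = 1.00000 + 0.0868561 = 1.08686.
⟨E⟩ = 24.2142 meV, ⟨E²⟩ = 7336.89 meV².
C_V/k_B = (⟨E²⟩ − ⟨E⟩²)/(kT)² = (7336.89 − 586.327)/9331.56 = 0.7234.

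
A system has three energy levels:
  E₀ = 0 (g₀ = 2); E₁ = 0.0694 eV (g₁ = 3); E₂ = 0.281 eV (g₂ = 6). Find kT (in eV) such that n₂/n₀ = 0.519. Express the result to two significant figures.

0.16 eV

n₂/n₀ = (g₂/g₀) exp[−(E₂−E₀)/kT] = 0.519.
⇒ (E₂−E₀)/kT = ln((6/2)/0.519) = ln(5.780) = 1.754.
kT = 0.281 eV / 1.754 = 0.16 eV.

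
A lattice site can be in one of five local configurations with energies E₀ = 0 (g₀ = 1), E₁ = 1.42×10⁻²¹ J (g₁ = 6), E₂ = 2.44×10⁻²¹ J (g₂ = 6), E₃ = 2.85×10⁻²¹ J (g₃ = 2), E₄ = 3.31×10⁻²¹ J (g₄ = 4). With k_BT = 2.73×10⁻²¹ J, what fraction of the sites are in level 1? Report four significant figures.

0.4001

Eᵢ/kT = 0, 0.520147, 0.893773, 1.04396, 1.21245.
Z = Σ gᵢe^(−Eᵢ/kT) = 1·e^(−0) + 6·e^(−0.520147) + 6·e^(−0.893773) + 2·e^(−1.04396) + 4·e^(−1.21245) = 1.00000 + 3.56660 + 2.45466 + 0.704116 + 1.18987 = 8.91525.
P₁ = g₁ e^(−E₁/kT) / Z = 3.56660/8.91525 = 0.4001.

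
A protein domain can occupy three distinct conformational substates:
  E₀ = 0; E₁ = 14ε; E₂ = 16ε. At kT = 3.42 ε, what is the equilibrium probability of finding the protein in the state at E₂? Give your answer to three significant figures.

0.00906

Eᵢ/kT = 0, 4.0936, 4.6784.
Z = Σ e^(−Eᵢ/kT) = e^(−0) + e^(−4.0936) + e^(−4.6784) = 1.0000 + 0.016679 + 0.0092939 = 1.0260.
P₂ = e^(−E₂/kT) / Z = 0.0092939/1.0260 = 0.00906.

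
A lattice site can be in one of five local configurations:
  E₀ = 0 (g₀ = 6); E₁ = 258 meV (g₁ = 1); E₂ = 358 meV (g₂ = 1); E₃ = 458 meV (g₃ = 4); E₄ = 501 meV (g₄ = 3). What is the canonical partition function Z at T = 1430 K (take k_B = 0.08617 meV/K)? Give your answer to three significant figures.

Z = 6.33

k_BT = 0.08617 × 1430 K = 123.22 meV.
Eᵢ/kT = 0, 2.0938, 2.9054, 3.7169, 4.0659.
Z = Σ gᵢe^(−Eᵢ/kT) = 6·e^(−0) + 1·e^(−2.0938) + 1·e^(−2.9054) + 4·e^(−3.7169) + 3·e^(−4.0659) = 6.0000 + 0.12322 + 0.054727 + 0.097237 + 0.051443 = 6.3266.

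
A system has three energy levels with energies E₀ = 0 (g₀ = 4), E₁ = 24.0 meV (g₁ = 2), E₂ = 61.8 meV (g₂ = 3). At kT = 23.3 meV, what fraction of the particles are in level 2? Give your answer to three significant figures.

Eᵢ/kT = 0, 1.0300, 2.6524.
Z = Σ gᵢe^(−Eᵢ/kT) = 4·e^(−0) + 2·e^(−1.0300) + 3·e^(−2.6524) = 4.0000 + 0.71401 + 0.21145 = 4.9255.
P₂ = g₂ e^(−E₂/kT) / Z = 0.21145/4.9255 = 0.0429.

0.0429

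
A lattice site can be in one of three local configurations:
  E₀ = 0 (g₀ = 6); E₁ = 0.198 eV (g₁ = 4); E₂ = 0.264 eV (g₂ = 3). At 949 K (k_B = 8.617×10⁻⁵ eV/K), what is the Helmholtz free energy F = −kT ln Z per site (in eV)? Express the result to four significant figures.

-0.1527 eV

k_BT = 8.617×10⁻⁵ × 949 K = 0.0817753 eV.
Eᵢ/kT = 0, 2.42127, 3.22836.
Z = Σ gᵢe^(−Eᵢ/kT) = 6·e^(−0) + 4·e^(−2.42127) + 3·e^(−3.22836) = 6.00000 + 0.355235 + 0.118867 = 6.47410.
F = −kT ln Z = −0.0817753 × ln(6.47410) = −0.0817753 × 1.86781 = -0.1527 eV.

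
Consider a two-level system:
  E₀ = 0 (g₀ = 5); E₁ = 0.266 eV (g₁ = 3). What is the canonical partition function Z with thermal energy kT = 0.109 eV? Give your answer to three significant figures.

Z = 5.26

Eᵢ/kT = 0, 2.4404.
Z = Σ gᵢe^(−Eᵢ/kT) = 5·e^(−0) + 3·e^(−2.4404) = 5.0000 + 0.26138 = 5.2614.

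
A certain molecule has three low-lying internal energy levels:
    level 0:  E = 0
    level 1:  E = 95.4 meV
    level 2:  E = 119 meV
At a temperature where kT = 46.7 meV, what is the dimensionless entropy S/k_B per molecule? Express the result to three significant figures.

0.573

Eᵢ/kT = 0, 2.0428, 2.5482.
Z = Σ e^(−Eᵢ/kT) = e^(−0) + e^(−2.0428) + e^(−2.5482) = 1.0000 + 0.12967 + 0.078222 = 1.2079.
⟨E⟩ = Σ EᵢPᵢ = 17.948 meV.
S/k_B = ln Z + ⟨E⟩/kT = ln(1.2079) + 17.948/46.7 = 0.18888 + 0.38433 = 0.573.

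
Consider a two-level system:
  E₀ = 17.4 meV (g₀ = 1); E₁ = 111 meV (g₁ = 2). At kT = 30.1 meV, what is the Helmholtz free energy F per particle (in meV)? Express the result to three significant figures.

Eᵢ/kT = 0.57807, 3.6877.
Z = Σ gᵢe^(−Eᵢ/kT) = 1·e^(−0.57807) + 2·e^(−3.6877) = 0.56098 + 0.050059 = 0.61104.
F = −kT ln Z = −30.1 × ln(0.61104) = −30.1 × -0.49259 = 14.8 meV.

14.8 meV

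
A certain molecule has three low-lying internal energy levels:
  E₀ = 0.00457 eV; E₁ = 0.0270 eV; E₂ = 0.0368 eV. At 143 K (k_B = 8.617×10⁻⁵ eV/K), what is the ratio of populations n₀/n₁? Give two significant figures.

6.2

k_BT = 8.617×10⁻⁵ × 143 K = 0.01232 eV.
n₀/n₁ = exp[−(E₀−E₁)/kT] = exp(−(-0.02243 eV)/(0.01232 eV)) = exp(1.821) = 6.2.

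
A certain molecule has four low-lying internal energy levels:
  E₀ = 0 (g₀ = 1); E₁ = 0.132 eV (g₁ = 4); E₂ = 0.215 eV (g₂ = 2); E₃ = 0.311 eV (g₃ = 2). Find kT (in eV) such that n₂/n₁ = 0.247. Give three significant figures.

n₂/n₁ = (g₂/g₁) exp[−(E₂−E₁)/kT] = 0.247.
⇒ (E₂−E₁)/kT = ln((2/4)/0.247) = ln(2.0243) = 0.70522.
kT = 0.083 eV / 0.70522 = 0.118 eV.

0.118 eV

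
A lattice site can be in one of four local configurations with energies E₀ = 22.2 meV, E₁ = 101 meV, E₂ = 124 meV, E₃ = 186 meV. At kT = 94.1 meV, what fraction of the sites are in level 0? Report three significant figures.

Eᵢ/kT = 0.23592, 1.0733, 1.3177, 1.9766.
Z = Σ e^(−Eᵢ/kT) = e^(−0.23592) + e^(−1.0733) + e^(−1.3177) + e^(−1.9766) = 0.78984 + 0.34188 + 0.26775 + 0.13854 = 1.5380.
P₀ = e^(−E₀/kT) / Z = 0.78984/1.5380 = 0.514.

0.514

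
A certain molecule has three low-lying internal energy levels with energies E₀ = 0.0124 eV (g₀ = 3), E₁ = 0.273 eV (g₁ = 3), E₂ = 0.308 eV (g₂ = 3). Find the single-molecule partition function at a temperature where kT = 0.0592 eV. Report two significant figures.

Z = 2.5

Eᵢ/kT = 0.2095, 4.611, 5.203.
Z = Σ gᵢe^(−Eᵢ/kT) = 3·e^(−0.2095) + 3·e^(−4.611) + 3·e^(−5.203) = 2.433 + 0.02983 + 0.01650 = 2.479.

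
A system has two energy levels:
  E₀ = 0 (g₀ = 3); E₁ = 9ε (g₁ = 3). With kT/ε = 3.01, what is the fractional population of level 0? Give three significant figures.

Eᵢ/kT = 0, 2.9900.
Z = Σ gᵢe^(−Eᵢ/kT) = 3·e^(−0) + 3·e^(−2.9900) = 3.0000 + 0.15086 = 3.1509.
P₀ = g₀ e^(−E₀/kT) / Z = 3.0000/3.1509 = 0.952.

0.952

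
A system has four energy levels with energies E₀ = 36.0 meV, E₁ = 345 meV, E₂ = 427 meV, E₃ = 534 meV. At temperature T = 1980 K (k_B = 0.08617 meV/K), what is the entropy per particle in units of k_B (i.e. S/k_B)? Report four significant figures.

k_BT = 0.08617 × 1980 K = 170.617 meV.
Eᵢ/kT = 0.210999, 2.02207, 2.50268, 3.12982.
Z = Σ e^(−Eᵢ/kT) = e^(−0.210999) + e^(−2.02207) + e^(−2.50268) + e^(−3.12982) = 0.809775 + 0.132381 + 0.0818653 + 0.0437257 = 1.06775.
⟨E⟩ = Σ EᵢPᵢ = 124.682 meV.
S/k_B = ln Z + ⟨E⟩/kT = ln(1.06775) + 124.682/170.617 = 0.0655536 + 0.730771 = 0.7963.

0.7963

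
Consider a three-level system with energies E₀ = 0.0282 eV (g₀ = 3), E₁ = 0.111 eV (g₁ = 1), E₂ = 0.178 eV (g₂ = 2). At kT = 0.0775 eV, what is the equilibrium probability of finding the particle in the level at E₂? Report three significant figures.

0.0797

Eᵢ/kT = 0.36387, 1.4323, 2.2968.
Z = Σ gᵢe^(−Eᵢ/kT) = 3·e^(−0.36387) + 1·e^(−1.4323) + 2·e^(−2.2968) = 2.0849 + 0.23876 + 0.20116 = 2.5248.
P₂ = g₂ e^(−E₂/kT) / Z = 0.20116/2.5248 = 0.0797.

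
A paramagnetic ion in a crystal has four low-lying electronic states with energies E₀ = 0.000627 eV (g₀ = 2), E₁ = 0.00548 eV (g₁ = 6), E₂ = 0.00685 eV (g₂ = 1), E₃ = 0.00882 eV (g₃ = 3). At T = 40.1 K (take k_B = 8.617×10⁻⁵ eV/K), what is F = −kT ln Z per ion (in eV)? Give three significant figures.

k_BT = 8.617×10⁻⁵ × 40.1 K = 0.0034554 eV.
Eᵢ/kT = 0.18146, 1.5859, 1.9824, 2.5525.
Z = Σ gᵢe^(−Eᵢ/kT) = 2·e^(−0.18146) + 6·e^(−1.5859) + 1·e^(−1.9824) + 3·e^(−2.5525) = 1.6681 + 1.2286 + 0.13774 + 0.23366 = 3.2681.
F = −kT ln Z = −0.0034554 × ln(3.2681) = −0.0034554 × 1.1842 = -0.00409 eV.

-0.00409 eV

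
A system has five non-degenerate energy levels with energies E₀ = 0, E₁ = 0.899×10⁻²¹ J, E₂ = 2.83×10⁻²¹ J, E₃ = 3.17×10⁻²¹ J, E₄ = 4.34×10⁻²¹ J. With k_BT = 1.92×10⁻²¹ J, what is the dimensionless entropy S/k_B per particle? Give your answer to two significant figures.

1.3

Eᵢ/kT = 0, 0.4682, 1.474, 1.651, 2.260.
Z = Σ e^(−Eᵢ/kT) = e^(−0) + e^(−0.4682) + e^(−1.474) + e^(−1.651) + e^(−2.260) = 1.000 + 0.6261 + 0.2290 + 0.1919 + 0.1044 = 2.151.
⟨E⟩ = Σ EᵢPᵢ = 1.056 ×10⁻²¹ J.
S/k_B = ln Z + ⟨E⟩/kT = ln(2.151) + 1.056/1.92 = 0.7659 + 0.5500 = 1.3.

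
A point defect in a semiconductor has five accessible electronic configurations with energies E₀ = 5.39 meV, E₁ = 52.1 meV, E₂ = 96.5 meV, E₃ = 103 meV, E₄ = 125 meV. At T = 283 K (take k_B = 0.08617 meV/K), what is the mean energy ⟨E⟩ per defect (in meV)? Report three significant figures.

k_BT = 0.08617 × 283 K = 24.386 meV.
Eᵢ/kT = 0.22103, 2.1365, 3.9572, 4.2237, 5.1259.
Z = Σ e^(−Eᵢ/kT) = e^(−0.22103) + e^(−2.1365) + e^(−3.9572) + e^(−4.2237) + e^(−5.1259) = 0.80169 + 0.11807 + 0.019117 + 0.014644 + 0.0059409 = 0.95946.
⟨E⟩ = Σ Eᵢ e^(−Eᵢ/kT) / Z = (5.39·0.80169 + 52.1·0.11807 + 96.5·0.019117 + 103·0.014644 + 125·0.0059409) / 0.95946 = 15.2 meV.

15.2 meV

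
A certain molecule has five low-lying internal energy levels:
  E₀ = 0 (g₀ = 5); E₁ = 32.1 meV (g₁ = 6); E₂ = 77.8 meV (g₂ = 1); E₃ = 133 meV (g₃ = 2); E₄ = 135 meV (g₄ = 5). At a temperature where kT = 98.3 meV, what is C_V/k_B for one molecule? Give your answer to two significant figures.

Eᵢ/kT = 0, 0.3266, 0.7915, 1.353, 1.373.
Z = Σ gᵢe^(−Eᵢ/kT) = 5·e^(−0) + 6·e^(−0.3266) + 1·e^(−0.7915) + 2·e^(−1.353) + 5·e^(−1.373) = 5.000 + 4.328 + 0.4532 + 0.5169 + 1.267 = 11.57.
⟨E⟩ = 35.78 meV, ⟨E²⟩ = 3409 meV².
C_V/k_B = (⟨E²⟩ − ⟨E⟩²)/(kT)² = (3409 − 1280)/9663 = 0.22.

0.22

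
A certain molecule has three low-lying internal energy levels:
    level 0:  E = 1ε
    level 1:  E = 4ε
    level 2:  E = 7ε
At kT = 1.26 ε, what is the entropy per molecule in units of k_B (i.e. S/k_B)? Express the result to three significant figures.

Eᵢ/kT = 0.79365, 3.1746, 5.5556.
Z = Σ e^(−Eᵢ/kT) = e^(−0.79365) + e^(−3.1746) + e^(−5.5556) = 0.45219 + 0.041811 + 0.0038657 = 0.49787.
⟨E⟩ = Σ EᵢPᵢ = 1.2985 ε.
S/k_B = ln Z + ⟨E⟩/kT = ln(0.49787) + 1.2985/1.26 = -0.69742 + 1.0306 = 0.333.

0.333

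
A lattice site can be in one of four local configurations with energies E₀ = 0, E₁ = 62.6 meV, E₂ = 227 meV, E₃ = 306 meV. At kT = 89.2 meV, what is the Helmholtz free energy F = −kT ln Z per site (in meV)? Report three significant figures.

-42.3 meV

Eᵢ/kT = 0, 0.70179, 2.5448, 3.4305.
Z = Σ e^(−Eᵢ/kT) = e^(−0) + e^(−0.70179) + e^(−2.5448) + e^(−3.4305) = 1.0000 + 0.49570 + 0.078489 + 0.032371 = 1.6066.
F = −kT ln Z = −89.2 × ln(1.6066) = −89.2 × 0.47412 = -42.3 meV.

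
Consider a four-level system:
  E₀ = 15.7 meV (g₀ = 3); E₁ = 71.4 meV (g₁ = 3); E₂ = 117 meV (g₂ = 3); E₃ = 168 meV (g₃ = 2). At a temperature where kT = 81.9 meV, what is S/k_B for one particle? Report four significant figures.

Eᵢ/kT = 0.191697, 0.871795, 1.42857, 2.05128.
Z = Σ gᵢe^(−Eᵢ/kT) = 3·e^(−0.191697) + 3·e^(−0.871795) + 3·e^(−1.42857) + 2·e^(−2.05128) = 2.47667 + 1.25460 + 0.718954 + 0.257140 = 4.70736.
⟨E⟩ = Σ EᵢPᵢ = 54.3360 meV.
S/k_B = ln Z + ⟨E⟩/kT = ln(4.70736) + 54.3360/81.9 = 1.54913 + 0.663443 = 2.213.

2.213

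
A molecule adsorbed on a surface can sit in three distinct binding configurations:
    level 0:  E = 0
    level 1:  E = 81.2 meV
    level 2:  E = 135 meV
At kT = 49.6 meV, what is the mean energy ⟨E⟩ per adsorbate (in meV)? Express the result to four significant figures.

Eᵢ/kT = 0, 1.63710, 2.72177.
Z = Σ e^(−Eᵢ/kT) = e^(−0) + e^(−1.63710) + e^(−2.72177) = 1.00000 + 0.194543 + 0.0657583 = 1.26030.
⟨E⟩ = Σ Eᵢ e^(−Eᵢ/kT) / Z = (0·1.00000 + 81.2·0.194543 + 135·0.0657583) / 1.26030 = 19.58 meV.

19.58 meV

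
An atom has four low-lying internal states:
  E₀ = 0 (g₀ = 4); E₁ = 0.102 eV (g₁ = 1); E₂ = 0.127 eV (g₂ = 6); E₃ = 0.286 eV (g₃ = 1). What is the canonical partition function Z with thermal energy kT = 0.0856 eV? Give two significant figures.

Eᵢ/kT = 0, 1.192, 1.484, 3.341.
Z = Σ gᵢe^(−Eᵢ/kT) = 4·e^(−0) + 1·e^(−1.192) + 6·e^(−1.484) + 1·e^(−3.341) = 4.000 + 0.3036 + 1.360 + 0.03540 = 5.699.

Z = 5.7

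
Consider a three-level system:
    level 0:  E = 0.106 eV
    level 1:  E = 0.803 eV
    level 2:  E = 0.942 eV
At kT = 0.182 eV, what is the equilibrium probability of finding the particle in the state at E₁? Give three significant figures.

Eᵢ/kT = 0.58242, 4.4121, 5.1758.
Z = Σ e^(−Eᵢ/kT) = e^(−0.58242) + e^(−4.4121) + e^(−5.1758) = 0.55855 + 0.012130 + 0.0056517 = 0.57633.
P₁ = e^(−E₁/kT) / Z = 0.012130/0.57633 = 0.0210.

0.0210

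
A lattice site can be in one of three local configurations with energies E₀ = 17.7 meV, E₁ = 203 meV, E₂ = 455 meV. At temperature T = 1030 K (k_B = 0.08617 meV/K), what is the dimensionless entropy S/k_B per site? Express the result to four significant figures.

0.3836

k_BT = 0.08617 × 1030 K = 88.7551 meV.
Eᵢ/kT = 0.199425, 2.28719, 5.12647.
Z = Σ e^(−Eᵢ/kT) = e^(−0.199425) + e^(−2.28719) + e^(−5.12647) = 0.819202 + 0.101551 + 0.00593748 = 0.926690.
⟨E⟩ = Σ EᵢPᵢ = 40.8079 meV.
S/k_B = ln Z + ⟨E⟩/kT = ln(0.926690) + 40.8079/88.7551 = -0.0761362 + 0.459781 = 0.3836.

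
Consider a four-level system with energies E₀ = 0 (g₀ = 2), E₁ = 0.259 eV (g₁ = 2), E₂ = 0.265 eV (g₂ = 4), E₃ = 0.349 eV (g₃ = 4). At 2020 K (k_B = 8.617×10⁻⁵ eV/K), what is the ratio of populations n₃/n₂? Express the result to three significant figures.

k_BT = 8.617×10⁻⁵ × 2020 K = 0.17406 eV.
n₃/n₂ = (g₃/g₂) exp[−(E₃−E₂)/kT] = (4/4) × exp(−(0.084 eV)/(0.17406 eV)) = (4/4) × exp(-0.48259) = 0.617.

0.617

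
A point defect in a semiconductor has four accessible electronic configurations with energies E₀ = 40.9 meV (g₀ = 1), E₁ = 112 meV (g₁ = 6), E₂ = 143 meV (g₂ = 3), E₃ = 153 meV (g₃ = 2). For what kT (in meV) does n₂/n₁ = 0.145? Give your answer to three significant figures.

n₂/n₁ = (g₂/g₁) exp[−(E₂−E₁)/kT] = 0.145.
⇒ (E₂−E₁)/kT = ln((3/6)/0.145) = ln(3.4483) = 1.2379.
kT = 31 meV / 1.2379 = 25.0 meV.

25.0 meV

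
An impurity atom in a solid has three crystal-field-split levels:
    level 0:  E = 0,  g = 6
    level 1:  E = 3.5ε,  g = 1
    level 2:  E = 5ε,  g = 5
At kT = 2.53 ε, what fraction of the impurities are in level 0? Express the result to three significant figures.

0.864

Eᵢ/kT = 0, 1.3834, 1.9763.
Z = Σ gᵢe^(−Eᵢ/kT) = 6·e^(−0) + 1·e^(−1.3834) + 5·e^(−1.9763) = 6.0000 + 0.25072 + 0.69291 = 6.9436.
P₀ = g₀ e^(−E₀/kT) / Z = 6.0000/6.9436 = 0.864.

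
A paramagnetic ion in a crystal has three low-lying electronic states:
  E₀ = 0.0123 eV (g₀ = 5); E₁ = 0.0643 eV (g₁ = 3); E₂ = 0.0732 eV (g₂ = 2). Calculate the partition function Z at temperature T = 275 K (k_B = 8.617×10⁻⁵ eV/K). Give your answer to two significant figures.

k_BT = 8.617×10⁻⁵ × 275 K = 0.02370 eV.
Eᵢ/kT = 0.5190, 2.713, 3.089.
Z = Σ gᵢe^(−Eᵢ/kT) = 5·e^(−0.5190) + 3·e^(−2.713) + 2·e^(−3.089) = 2.976 + 0.1990 + 0.09109 = 3.266.

Z = 3.3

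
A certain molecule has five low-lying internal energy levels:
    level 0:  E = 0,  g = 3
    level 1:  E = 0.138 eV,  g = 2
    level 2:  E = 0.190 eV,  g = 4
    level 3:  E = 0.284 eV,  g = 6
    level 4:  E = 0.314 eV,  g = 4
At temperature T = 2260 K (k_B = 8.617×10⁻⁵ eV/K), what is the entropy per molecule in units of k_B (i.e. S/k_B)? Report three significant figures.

k_BT = 8.617×10⁻⁵ × 2260 K = 0.19474 eV.
Eᵢ/kT = 0, 0.70864, 0.97566, 1.4584, 1.6124.
Z = Σ gᵢe^(−Eᵢ/kT) = 3·e^(−0) + 2·e^(−0.70864) + 4·e^(−0.97566) + 6·e^(−1.4584) + 4·e^(−1.6124) = 3.0000 + 0.98463 + 1.5078 + 1.3956 + 0.79763 = 7.6857.
⟨E⟩ = Σ EᵢPᵢ = 0.13911 eV.
S/k_B = ln Z + ⟨E⟩/kT = ln(7.6857) + 0.13911/0.19474 = 2.0394 + 0.71434 = 2.75.

2.75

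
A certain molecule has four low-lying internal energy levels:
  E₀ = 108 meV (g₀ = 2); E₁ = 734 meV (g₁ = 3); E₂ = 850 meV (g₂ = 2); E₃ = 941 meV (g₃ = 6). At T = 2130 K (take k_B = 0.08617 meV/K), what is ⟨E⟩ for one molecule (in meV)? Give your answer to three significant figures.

k_BT = 0.08617 × 2130 K = 183.54 meV.
Eᵢ/kT = 0.58843, 3.9991, 4.6311, 5.1269.
Z = Σ gᵢe^(−Eᵢ/kT) = 2·e^(−0.58843) + 3·e^(−3.9991) + 2·e^(−4.6311) + 6·e^(−5.1269) = 1.1104 + 0.054996 + 0.019488 + 0.035610 = 1.2205.
⟨E⟩ = Σ Eᵢ gᵢe^(−Eᵢ/kT) / Z = (108·1.1104 + 734·0.054996 + 850·0.019488 + 941·0.035610) / 1.2205 = 172 meV.

172 meV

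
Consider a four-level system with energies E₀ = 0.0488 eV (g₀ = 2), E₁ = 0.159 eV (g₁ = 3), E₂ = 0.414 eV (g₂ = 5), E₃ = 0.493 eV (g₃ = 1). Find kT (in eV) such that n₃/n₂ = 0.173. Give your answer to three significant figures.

0.545 eV

n₃/n₂ = (g₃/g₂) exp[−(E₃−E₂)/kT] = 0.173.
⇒ (E₃−E₂)/kT = ln((1/5)/0.173) = ln(1.1561) = 0.14505.
kT = 0.079 eV / 0.14505 = 0.545 eV.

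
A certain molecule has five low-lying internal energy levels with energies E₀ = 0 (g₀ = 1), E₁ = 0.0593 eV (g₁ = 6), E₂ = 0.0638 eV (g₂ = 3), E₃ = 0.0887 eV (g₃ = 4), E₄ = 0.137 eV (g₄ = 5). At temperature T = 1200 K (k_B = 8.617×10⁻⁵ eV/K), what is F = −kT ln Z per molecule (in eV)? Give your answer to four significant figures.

-0.2275 eV

k_BT = 8.617×10⁻⁵ × 1200 K = 0.103404 eV.
Eᵢ/kT = 0, 0.573479, 0.616997, 0.857800, 1.32490.
Z = Σ gᵢe^(−Eᵢ/kT) = 1·e^(−0) + 6·e^(−0.573479) + 3·e^(−0.616997) + 4·e^(−0.857800) + 5·e^(−1.32490) = 1.00000 + 3.38137 + 1.61869 + 1.69638 + 1.32915 = 9.02559.
F = −kT ln Z = −0.103404 × ln(9.02559) = −0.103404 × 2.20006 = -0.2275 eV.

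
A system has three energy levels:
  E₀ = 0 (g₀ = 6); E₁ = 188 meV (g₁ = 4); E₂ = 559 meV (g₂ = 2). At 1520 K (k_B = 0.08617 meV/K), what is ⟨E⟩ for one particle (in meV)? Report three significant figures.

27.9 meV

k_BT = 0.08617 × 1520 K = 130.98 meV.
Eᵢ/kT = 0, 1.4353, 4.2678.
Z = Σ gᵢe^(−Eᵢ/kT) = 6·e^(−0) + 4·e^(−1.4353) + 2·e^(−4.2678) = 6.0000 + 0.95218 + 0.028025 = 6.9802.
⟨E⟩ = Σ Eᵢ gᵢe^(−Eᵢ/kT) / Z = (0·6.0000 + 188·0.95218 + 559·0.028025) / 6.9802 = 27.9 meV.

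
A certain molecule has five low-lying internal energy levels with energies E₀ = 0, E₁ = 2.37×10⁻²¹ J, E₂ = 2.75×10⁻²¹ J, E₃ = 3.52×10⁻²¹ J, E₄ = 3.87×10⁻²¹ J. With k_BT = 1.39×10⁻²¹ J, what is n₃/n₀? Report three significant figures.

n₃/n₀ = exp[−(E₃−E₀)/kT] = exp(−(3.52 ×10⁻²¹ J)/(1.39 ×10⁻²¹ J)) = exp(-2.5324) = 0.0795.

0.0795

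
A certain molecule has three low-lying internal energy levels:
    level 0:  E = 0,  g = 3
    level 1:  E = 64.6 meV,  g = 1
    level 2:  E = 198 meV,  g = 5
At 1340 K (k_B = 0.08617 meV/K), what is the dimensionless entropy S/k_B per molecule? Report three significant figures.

k_BT = 0.08617 × 1340 K = 115.47 meV.
Eᵢ/kT = 0, 0.55945, 1.7147.
Z = Σ gᵢe^(−Eᵢ/kT) = 3·e^(−0) + 1·e^(−0.55945) + 5·e^(−1.7147) = 3.0000 + 0.57152 + 0.90009 = 4.4716.
⟨E⟩ = Σ EᵢPᵢ = 48.112 meV.
S/k_B = ln Z + ⟨E⟩/kT = ln(4.4716) + 48.112/115.47 = 1.4977 + 0.41666 = 1.91.

1.91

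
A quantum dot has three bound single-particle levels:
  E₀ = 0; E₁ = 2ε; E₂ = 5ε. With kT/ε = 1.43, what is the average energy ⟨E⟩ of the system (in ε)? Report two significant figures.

Eᵢ/kT = 0, 1.399, 3.497.
Z = Σ e^(−Eᵢ/kT) = e^(−0) + e^(−1.399) + e^(−3.497) = 1.000 + 0.2468 + 0.03029 = 1.277.
⟨E⟩ = Σ Eᵢ e^(−Eᵢ/kT) / Z = (0·1.000 + 2·0.2468 + 5·0.03029) / 1.277 = 0.51 ε.

0.51 ε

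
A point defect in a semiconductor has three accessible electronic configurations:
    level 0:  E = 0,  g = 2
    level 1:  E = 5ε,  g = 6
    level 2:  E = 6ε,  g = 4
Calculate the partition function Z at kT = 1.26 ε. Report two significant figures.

Z = 2.1

Eᵢ/kT = 0, 3.968, 4.762.
Z = Σ gᵢe^(−Eᵢ/kT) = 2·e^(−0) + 6·e^(−3.968) + 4·e^(−4.762) = 2.000 + 0.1135 + 0.03419 = 2.148.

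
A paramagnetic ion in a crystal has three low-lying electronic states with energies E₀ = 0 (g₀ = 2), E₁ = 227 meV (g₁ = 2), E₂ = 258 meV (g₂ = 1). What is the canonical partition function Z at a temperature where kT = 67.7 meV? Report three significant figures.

Z = 2.09

Eᵢ/kT = 0, 3.3530, 3.8109.
Z = Σ gᵢe^(−Eᵢ/kT) = 2·e^(−0) + 2·e^(−3.3530) + 1·e^(−3.8109) = 2.0000 + 0.069959 + 0.022128 = 2.0921.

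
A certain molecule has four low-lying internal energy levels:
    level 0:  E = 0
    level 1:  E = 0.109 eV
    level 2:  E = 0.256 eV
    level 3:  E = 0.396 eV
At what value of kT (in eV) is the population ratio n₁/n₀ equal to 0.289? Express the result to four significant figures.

n₁/n₀ = exp[−(E₁−E₀)/kT] = 0.289.
⇒ (E₁−E₀)/kT = ln(1/0.289) = ln(3.46021) = 1.24133.
kT = 0.109 eV / 1.24133 = 0.08781 eV.

0.08781 eV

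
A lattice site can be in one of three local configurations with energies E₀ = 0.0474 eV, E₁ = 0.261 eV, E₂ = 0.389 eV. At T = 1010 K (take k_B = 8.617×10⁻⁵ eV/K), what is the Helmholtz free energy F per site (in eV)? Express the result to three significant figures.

0.0387 eV

k_BT = 8.617×10⁻⁵ × 1010 K = 0.087032 eV.
Eᵢ/kT = 0.54463, 2.9989, 4.4696.
Z = Σ e^(−Eᵢ/kT) = e^(−0.54463) + e^(−2.9989) + e^(−4.4696) = 0.58006 + 0.049842 + 0.011452 = 0.64135.
F = −kT ln Z = −0.087032 × ln(0.64135) = −0.087032 × -0.44418 = 0.0387 eV.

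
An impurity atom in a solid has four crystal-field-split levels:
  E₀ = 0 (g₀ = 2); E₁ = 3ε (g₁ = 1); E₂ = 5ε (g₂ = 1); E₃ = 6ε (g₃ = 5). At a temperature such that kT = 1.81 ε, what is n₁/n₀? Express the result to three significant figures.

n₁/n₀ = (g₁/g₀) exp[−(E₁−E₀)/kT] = (1/2) × exp(−(3ε)/(1.81ε)) = (1/2) × exp(-1.6575) = 0.0953.

0.0953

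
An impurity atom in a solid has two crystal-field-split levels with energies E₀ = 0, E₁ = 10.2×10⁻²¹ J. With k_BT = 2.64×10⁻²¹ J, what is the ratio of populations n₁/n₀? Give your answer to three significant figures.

n₁/n₀ = exp[−(E₁−E₀)/kT] = exp(−(10.2 ×10⁻²¹ J)/(2.64 ×10⁻²¹ J)) = exp(-3.8636) = 0.0210.

0.0210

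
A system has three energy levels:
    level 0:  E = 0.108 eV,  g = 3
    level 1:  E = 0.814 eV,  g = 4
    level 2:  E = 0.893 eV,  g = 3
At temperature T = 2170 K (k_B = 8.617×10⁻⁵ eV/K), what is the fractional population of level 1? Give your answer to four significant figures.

0.02923

k_BT = 8.617×10⁻⁵ × 2170 K = 0.186989 eV.
Eᵢ/kT = 0.577574, 4.35320, 4.77568.
Z = Σ gᵢe^(−Eᵢ/kT) = 3·e^(−0.577574) + 4·e^(−4.35320) + 3·e^(−4.77568) = 1.68377 + 0.0514623 + 0.0252970 = 1.76053.
P₁ = g₁ e^(−E₁/kT) / Z = 0.0514623/1.76053 = 0.02923.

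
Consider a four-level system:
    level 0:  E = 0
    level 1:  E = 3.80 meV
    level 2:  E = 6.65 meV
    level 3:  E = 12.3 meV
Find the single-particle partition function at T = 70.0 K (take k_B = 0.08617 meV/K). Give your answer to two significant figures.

Z = 2.0

k_BT = 0.08617 × 70.0 K = 6.032 meV.
Eᵢ/kT = 0, 0.6300, 1.102, 2.039.
Z = Σ e^(−Eᵢ/kT) = e^(−0) + e^(−0.6300) + e^(−1.102) + e^(−2.039) = 1.000 + 0.5326 + 0.3322 + 0.1302 = 1.995.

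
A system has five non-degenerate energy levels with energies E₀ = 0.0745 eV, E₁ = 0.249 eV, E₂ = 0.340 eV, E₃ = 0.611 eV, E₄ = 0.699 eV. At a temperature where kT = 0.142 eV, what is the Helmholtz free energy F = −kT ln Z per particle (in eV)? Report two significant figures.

Eᵢ/kT = 0.5246, 1.754, 2.394, 4.303, 4.923.
Z = Σ e^(−Eᵢ/kT) = e^(−0.5246) + e^(−1.754) + e^(−2.394) + e^(−4.303) + e^(−4.923) = 0.5918 + 0.1731 + 0.09126 + 0.01353 + 0.007277 = 0.8770.
F = −kT ln Z = −0.142 × ln(0.8770) = −0.142 × -0.1312 = 0.019 eV.

0.019 eV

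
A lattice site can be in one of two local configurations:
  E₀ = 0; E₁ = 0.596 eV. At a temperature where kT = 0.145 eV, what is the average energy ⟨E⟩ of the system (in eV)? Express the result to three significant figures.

Eᵢ/kT = 0, 4.1103.
Z = Σ e^(−Eᵢ/kT) = e^(−0) + e^(−4.1103) = 1.0000 + 0.016403 = 1.0164.
⟨E⟩ = Σ Eᵢ e^(−Eᵢ/kT) / Z = (0·1.0000 + 0.596·0.016403) / 1.0164 = 0.00962 eV.

0.00962 eV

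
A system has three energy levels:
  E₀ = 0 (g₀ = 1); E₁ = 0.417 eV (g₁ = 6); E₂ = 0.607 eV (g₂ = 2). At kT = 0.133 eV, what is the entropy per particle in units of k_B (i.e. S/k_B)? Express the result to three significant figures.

0.961

Eᵢ/kT = 0, 3.1353, 4.5639.
Z = Σ gᵢe^(−Eᵢ/kT) = 1·e^(−0) + 6·e^(−3.1353) + 2·e^(−4.5639) = 1.0000 + 0.26092 + 0.020843 = 1.2818.
⟨E⟩ = Σ EᵢPᵢ = 0.094754 eV.
S/k_B = ln Z + ⟨E⟩/kT = ln(1.2818) + 0.094754/0.133 = 0.24827 + 0.71244 = 0.961.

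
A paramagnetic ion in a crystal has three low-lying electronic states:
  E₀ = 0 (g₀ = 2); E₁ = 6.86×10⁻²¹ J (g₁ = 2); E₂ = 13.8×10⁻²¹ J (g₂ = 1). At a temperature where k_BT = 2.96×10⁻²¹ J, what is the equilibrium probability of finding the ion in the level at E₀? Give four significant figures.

Eᵢ/kT = 0, 2.31757, 4.66216.
Z = Σ gᵢe^(−Eᵢ/kT) = 2·e^(−0) + 2·e^(−2.31757) + 1·e^(−4.66216) = 2.00000 + 0.197025 + 0.00944604 = 2.20647.
P₀ = g₀ e^(−E₀/kT) / Z = 2.00000/2.20647 = 0.9064.

0.9064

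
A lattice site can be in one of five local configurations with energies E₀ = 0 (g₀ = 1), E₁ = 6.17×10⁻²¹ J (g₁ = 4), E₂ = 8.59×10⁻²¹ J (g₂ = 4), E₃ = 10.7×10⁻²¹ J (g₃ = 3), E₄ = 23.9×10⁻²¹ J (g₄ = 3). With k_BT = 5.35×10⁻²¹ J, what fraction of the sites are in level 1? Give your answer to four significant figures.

Eᵢ/kT = 0, 1.15327, 1.60561, 2.00000, 4.46729.
Z = Σ gᵢe^(−Eᵢ/kT) = 1·e^(−0) + 4·e^(−1.15327) + 4·e^(−1.60561) + 3·e^(−2.00000) + 3·e^(−4.46729) = 1.00000 + 1.26241 + 0.803068 + 0.406006 + 0.0344351 = 3.50592.
P₁ = g₁ e^(−E₁/kT) / Z = 1.26241/3.50592 = 0.3601.

0.3601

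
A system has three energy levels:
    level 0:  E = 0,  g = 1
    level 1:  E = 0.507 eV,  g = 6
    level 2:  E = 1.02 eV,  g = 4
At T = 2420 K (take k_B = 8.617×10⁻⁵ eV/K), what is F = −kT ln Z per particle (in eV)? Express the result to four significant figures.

-0.09241 eV

k_BT = 8.617×10⁻⁵ × 2420 K = 0.208531 eV.
Eᵢ/kT = 0, 2.43129, 4.89136.
Z = Σ gᵢe^(−Eᵢ/kT) = 1·e^(−0) + 6·e^(−2.43129) + 4·e^(−4.89136) = 1.00000 + 0.527540 + 0.0300448 = 1.55758.
F = −kT ln Z = −0.208531 × ln(1.55758) = −0.208531 × 0.443133 = -0.09241 eV.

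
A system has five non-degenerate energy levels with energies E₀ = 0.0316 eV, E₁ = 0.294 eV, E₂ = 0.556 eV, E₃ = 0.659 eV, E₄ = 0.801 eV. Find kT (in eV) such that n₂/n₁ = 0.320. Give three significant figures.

0.230 eV

n₂/n₁ = exp[−(E₂−E₁)/kT] = 0.320.
⇒ (E₂−E₁)/kT = ln(1/0.320) = ln(3.1250) = 1.1394.
kT = 0.262 eV / 1.1394 = 0.230 eV.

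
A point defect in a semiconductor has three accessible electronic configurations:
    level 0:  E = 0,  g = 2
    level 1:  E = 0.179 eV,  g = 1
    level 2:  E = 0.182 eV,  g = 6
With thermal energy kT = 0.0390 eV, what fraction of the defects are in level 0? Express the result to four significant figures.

Eᵢ/kT = 0, 4.58974, 4.66667.
Z = Σ gᵢe^(−Eᵢ/kT) = 2·e^(−0) + 1·e^(−4.58974) + 6·e^(−4.66667) = 2.00000 + 0.0101555 + 0.0564212 = 2.06658.
P₀ = g₀ e^(−E₀/kT) / Z = 2.00000/2.06658 = 0.9678.

0.9678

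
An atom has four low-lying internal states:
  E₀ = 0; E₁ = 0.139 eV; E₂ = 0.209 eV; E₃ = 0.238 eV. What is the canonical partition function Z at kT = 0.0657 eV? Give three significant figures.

Eᵢ/kT = 0, 2.1157, 3.1811, 3.6225.
Z = Σ e^(−Eᵢ/kT) = e^(−0) + e^(−2.1157) + e^(−3.1811) + e^(−3.6225) = 1.0000 + 0.12055 + 0.041540 + 0.026716 = 1.1888.

Z = 1.19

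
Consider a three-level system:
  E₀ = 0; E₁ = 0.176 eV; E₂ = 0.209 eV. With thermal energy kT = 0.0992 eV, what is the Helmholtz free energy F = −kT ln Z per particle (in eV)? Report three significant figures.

Eᵢ/kT = 0, 1.7742, 2.1069.
Z = Σ e^(−Eᵢ/kT) = e^(−0) + e^(−1.7742) + e^(−2.1069) = 1.0000 + 0.16962 + 0.12161 = 1.2912.
F = −kT ln Z = −0.0992 × ln(1.2912) = −0.0992 × 0.25557 = -0.0254 eV.

-0.0254 eV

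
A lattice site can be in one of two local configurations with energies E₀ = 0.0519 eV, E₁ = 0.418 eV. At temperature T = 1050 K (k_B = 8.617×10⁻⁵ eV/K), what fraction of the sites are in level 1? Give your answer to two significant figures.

k_BT = 8.617×10⁻⁵ × 1050 K = 0.09048 eV.
Eᵢ/kT = 0.5736, 4.620.
Z = Σ e^(−Eᵢ/kT) = e^(−0.5736) + e^(−4.620) = 0.5635 + 0.009853 = 0.5734.
P₁ = e^(−E₁/kT) / Z = 0.009853/0.5734 = 0.017.

0.017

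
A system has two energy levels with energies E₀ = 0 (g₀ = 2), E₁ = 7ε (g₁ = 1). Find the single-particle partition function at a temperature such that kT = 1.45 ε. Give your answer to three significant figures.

Eᵢ/kT = 0, 4.8276.
Z = Σ gᵢe^(−Eᵢ/kT) = 2·e^(−0) + 1·e^(−4.8276) = 2.0000 + 0.0080057 = 2.0080.

Z = 2.01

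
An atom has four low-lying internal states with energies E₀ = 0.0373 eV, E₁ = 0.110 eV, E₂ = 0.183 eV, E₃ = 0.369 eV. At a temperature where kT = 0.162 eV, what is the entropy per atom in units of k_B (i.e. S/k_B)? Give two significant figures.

1.2

Eᵢ/kT = 0.2302, 0.6790, 1.130, 2.278.
Z = Σ e^(−Eᵢ/kT) = e^(−0.2302) + e^(−0.6790) + e^(−1.130) + e^(−2.278) = 0.7944 + 0.5071 + 0.3230 + 0.1025 = 1.727.
⟨E⟩ = Σ EᵢPᵢ = 0.1056 eV.
S/k_B = ln Z + ⟨E⟩/kT = ln(1.727) + 0.1056/0.162 = 0.5464 + 0.6519 = 1.2.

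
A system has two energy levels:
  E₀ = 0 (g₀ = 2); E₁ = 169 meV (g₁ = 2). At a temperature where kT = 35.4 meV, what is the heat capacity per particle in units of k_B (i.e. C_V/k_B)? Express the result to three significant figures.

0.189

Eᵢ/kT = 0, 4.7740.
Z = Σ gᵢe^(−Eᵢ/kT) = 2·e^(−0) + 2·e^(−4.7740) = 2.0000 + 0.016893 = 2.0169.
⟨E⟩ = 1.4155 meV, ⟨E²⟩ = 239.22 meV².
C_V/k_B = (⟨E²⟩ − ⟨E⟩²)/(kT)² = (239.22 − 2.0036)/1253.2 = 0.189.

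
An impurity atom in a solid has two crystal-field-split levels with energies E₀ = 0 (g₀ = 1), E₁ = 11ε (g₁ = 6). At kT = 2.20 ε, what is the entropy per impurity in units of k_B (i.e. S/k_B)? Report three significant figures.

Eᵢ/kT = 0, 5.0000.
Z = Σ gᵢe^(−Eᵢ/kT) = 1·e^(−0) + 6·e^(−5.0000) = 1.0000 + 0.040428 = 1.0404.
⟨E⟩ = Σ EᵢPᵢ = 0.42744 ε.
S/k_B = ln Z + ⟨E⟩/kT = ln(1.0404) + 0.42744/2.20 = 0.039605 + 0.19429 = 0.234.

0.234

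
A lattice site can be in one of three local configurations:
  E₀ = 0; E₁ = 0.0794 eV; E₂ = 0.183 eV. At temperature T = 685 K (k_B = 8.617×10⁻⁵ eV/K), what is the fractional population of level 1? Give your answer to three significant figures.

0.200

k_BT = 8.617×10⁻⁵ × 685 K = 0.059026 eV.
Eᵢ/kT = 0, 1.3452, 3.1003.
Z = Σ e^(−Eᵢ/kT) = e^(−0) + e^(−1.3452) + e^(−3.1003) = 1.0000 + 0.26049 + 0.045036 = 1.3055.
P₁ = e^(−E₁/kT) / Z = 0.26049/1.3055 = 0.200.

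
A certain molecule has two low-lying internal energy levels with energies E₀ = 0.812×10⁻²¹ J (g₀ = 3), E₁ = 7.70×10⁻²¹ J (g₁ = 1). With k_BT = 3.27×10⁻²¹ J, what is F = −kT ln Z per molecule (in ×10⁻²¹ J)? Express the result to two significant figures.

-2.9 ×10⁻²¹ J

Eᵢ/kT = 0.2483, 2.355.
Z = Σ gᵢe^(−Eᵢ/kT) = 3·e^(−0.2483) + 1·e^(−2.355) = 2.340 + 0.09489 = 2.435.
F = −kT ln Z = −3.27 × ln(2.435) = −3.27 × 0.8899 = -2.9 ×10⁻²¹ J.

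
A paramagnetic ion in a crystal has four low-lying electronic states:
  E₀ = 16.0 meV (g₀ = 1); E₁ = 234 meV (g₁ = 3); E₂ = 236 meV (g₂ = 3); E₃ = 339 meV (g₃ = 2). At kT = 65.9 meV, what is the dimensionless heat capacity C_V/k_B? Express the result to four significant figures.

1.817

Eᵢ/kT = 0.242792, 3.55083, 3.58118, 5.14416.
Z = Σ gᵢe^(−Eᵢ/kT) = 1·e^(−0.242792) + 3·e^(−3.55083) + 3·e^(−3.58118) + 2·e^(−5.14416) = 0.784435 + 0.0861024 + 0.0835285 + 0.0116667 = 0.965733.
⟨E⟩ = 58.3667 meV, ⟨E²⟩ = 11295.5 meV².
C_V/k_B = (⟨E²⟩ − ⟨E⟩²)/(kT)² = (11295.5 − 3406.67)/4342.81 = 1.817.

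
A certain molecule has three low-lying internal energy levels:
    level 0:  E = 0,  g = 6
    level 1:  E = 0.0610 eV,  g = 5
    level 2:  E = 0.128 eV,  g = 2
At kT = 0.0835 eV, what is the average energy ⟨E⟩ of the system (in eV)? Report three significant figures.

0.0229 eV

Eᵢ/kT = 0, 0.73054, 1.5329.
Z = Σ gᵢe^(−Eᵢ/kT) = 6·e^(−0) + 5·e^(−0.73054) + 2·e^(−1.5329) = 6.0000 + 2.4082 + 0.43182 = 8.8400.
⟨E⟩ = Σ Eᵢ gᵢe^(−Eᵢ/kT) / Z = (0·6.0000 + 0.0610·2.4082 + 0.128·0.43182) / 8.8400 = 0.0229 eV.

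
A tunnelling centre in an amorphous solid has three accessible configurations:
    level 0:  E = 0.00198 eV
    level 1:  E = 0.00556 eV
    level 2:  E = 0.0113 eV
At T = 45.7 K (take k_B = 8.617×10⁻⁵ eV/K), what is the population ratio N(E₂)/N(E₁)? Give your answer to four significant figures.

k_BT = 8.617×10⁻⁵ × 45.7 K = 0.00393797 eV.
n₂/n₁ = exp[−(E₂−E₁)/kT] = exp(−(0.00574 eV)/(0.00393797 eV)) = exp(-1.45760) = 0.2328.

0.2328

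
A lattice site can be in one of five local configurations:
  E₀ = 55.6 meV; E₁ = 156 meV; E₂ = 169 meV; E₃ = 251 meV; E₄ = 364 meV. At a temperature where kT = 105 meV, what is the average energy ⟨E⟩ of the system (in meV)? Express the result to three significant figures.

120 meV

Eᵢ/kT = 0.52952, 1.4857, 1.6095, 2.3905, 3.4667.
Z = Σ e^(−Eᵢ/kT) = e^(−0.52952) + e^(−1.4857) + e^(−1.6095) + e^(−2.3905) + e^(−3.4667) = 0.58889 + 0.22634 + 0.19999 + 0.091584 + 0.031220 = 1.1380.
⟨E⟩ = Σ Eᵢ e^(−Eᵢ/kT) / Z = (55.6·0.58889 + 156·0.22634 + 169·0.19999 + 251·0.091584 + 364·0.031220) / 1.1380 = 120 meV.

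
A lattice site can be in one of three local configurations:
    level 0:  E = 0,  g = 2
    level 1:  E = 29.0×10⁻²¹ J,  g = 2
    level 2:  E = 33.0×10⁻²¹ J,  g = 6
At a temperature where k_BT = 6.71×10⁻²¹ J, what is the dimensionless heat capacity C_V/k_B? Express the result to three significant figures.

0.727

Eᵢ/kT = 0, 4.3219, 4.9180.
Z = Σ gᵢe^(−Eᵢ/kT) = 2·e^(−0) + 2·e^(−4.3219) + 6·e^(−4.9180) = 2.0000 + 0.026549 + 0.043882 = 2.0704.
⟨E⟩ = 1.0713, ⟨E²⟩ = 33.866.
C_V/k_B = (⟨E²⟩ − ⟨E⟩²)/(kT)² = (33.866 − 1.1477)/45.024 = 0.727.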